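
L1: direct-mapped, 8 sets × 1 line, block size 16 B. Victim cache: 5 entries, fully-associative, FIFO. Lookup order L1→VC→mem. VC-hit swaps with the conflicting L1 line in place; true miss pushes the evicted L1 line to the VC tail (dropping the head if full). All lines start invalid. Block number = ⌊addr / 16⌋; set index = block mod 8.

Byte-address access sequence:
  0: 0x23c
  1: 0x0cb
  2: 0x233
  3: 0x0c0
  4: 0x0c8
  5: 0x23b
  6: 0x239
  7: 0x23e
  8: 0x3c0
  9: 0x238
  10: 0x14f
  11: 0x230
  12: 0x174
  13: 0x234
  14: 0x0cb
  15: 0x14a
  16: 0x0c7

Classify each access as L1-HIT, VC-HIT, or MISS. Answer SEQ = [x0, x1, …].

SEQ = [MISS, MISS, L1-HIT, L1-HIT, L1-HIT, L1-HIT, L1-HIT, L1-HIT, MISS, L1-HIT, MISS, L1-HIT, MISS, L1-HIT, VC-HIT, VC-HIT, VC-HIT]

0: 0x23c (blk 35, set 3) → MISS  vc=[]
1: 0xcb (blk 12, set 4) → MISS  vc=[]
2: 0x233 (blk 35, set 3) → L1-HIT  vc=[]
3: 0xc0 (blk 12, set 4) → L1-HIT  vc=[]
4: 0xc8 (blk 12, set 4) → L1-HIT  vc=[]
5: 0x23b (blk 35, set 3) → L1-HIT  vc=[]
6: 0x239 (blk 35, set 3) → L1-HIT  vc=[]
7: 0x23e (blk 35, set 3) → L1-HIT  vc=[]
8: 0x3c0 (blk 60, set 4) → MISS  vc=[12]
9: 0x238 (blk 35, set 3) → L1-HIT  vc=[12]
10: 0x14f (blk 20, set 4) → MISS  vc=[12, 60]
11: 0x230 (blk 35, set 3) → L1-HIT  vc=[12, 60]
12: 0x174 (blk 23, set 7) → MISS  vc=[12, 60]
13: 0x234 (blk 35, set 3) → L1-HIT  vc=[12, 60]
14: 0xcb (blk 12, set 4) → VC-HIT  vc=[20, 60]
15: 0x14a (blk 20, set 4) → VC-HIT  vc=[12, 60]
16: 0xc7 (blk 12, set 4) → VC-HIT  vc=[20, 60]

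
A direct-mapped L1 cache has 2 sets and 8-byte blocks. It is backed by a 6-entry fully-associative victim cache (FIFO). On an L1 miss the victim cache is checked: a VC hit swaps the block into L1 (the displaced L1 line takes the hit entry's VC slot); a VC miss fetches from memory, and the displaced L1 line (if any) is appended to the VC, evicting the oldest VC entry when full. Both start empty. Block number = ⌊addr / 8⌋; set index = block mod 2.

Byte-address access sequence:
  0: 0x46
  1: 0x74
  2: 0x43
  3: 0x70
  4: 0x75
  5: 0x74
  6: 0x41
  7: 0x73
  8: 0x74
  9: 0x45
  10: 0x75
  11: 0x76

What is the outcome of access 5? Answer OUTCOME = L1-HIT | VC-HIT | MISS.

  [0] addr=0x46 blk=8 s=0: MISS | VC []
  [1] addr=0x74 blk=14 s=0: MISS | VC [8]
  [2] addr=0x43 blk=8 s=0: VC-HIT | VC [14]
  [3] addr=0x70 blk=14 s=0: VC-HIT | VC [8]
  [4] addr=0x75 blk=14 s=0: L1-HIT | VC [8]
  [5] addr=0x74 blk=14 s=0: L1-HIT | VC [8]
  [6] addr=0x41 blk=8 s=0: VC-HIT | VC [14]
  [7] addr=0x73 blk=14 s=0: VC-HIT | VC [8]
  [8] addr=0x74 blk=14 s=0: L1-HIT | VC [8]
  [9] addr=0x45 blk=8 s=0: VC-HIT | VC [14]
  [10] addr=0x75 blk=14 s=0: VC-HIT | VC [8]
  [11] addr=0x76 blk=14 s=0: L1-HIT | VC [8]

OUTCOME = L1-HIT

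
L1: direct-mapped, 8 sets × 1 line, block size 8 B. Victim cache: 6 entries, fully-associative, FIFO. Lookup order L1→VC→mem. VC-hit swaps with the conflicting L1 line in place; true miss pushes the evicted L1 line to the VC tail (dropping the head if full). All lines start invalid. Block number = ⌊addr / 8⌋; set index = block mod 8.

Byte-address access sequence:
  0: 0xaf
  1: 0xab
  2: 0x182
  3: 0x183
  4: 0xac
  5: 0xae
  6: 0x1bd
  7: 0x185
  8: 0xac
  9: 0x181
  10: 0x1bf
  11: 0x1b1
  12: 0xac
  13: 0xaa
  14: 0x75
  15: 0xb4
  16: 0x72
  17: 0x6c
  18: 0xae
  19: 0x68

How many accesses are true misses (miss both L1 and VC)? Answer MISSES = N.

MISSES = 7

0: 0xaf (blk 21, set 5) → MISS  vc=[]
1: 0xab (blk 21, set 5) → L1-HIT  vc=[]
2: 0x182 (blk 48, set 0) → MISS  vc=[]
3: 0x183 (blk 48, set 0) → L1-HIT  vc=[]
4: 0xac (blk 21, set 5) → L1-HIT  vc=[]
5: 0xae (blk 21, set 5) → L1-HIT  vc=[]
6: 0x1bd (blk 55, set 7) → MISS  vc=[]
7: 0x185 (blk 48, set 0) → L1-HIT  vc=[]
8: 0xac (blk 21, set 5) → L1-HIT  vc=[]
9: 0x181 (blk 48, set 0) → L1-HIT  vc=[]
10: 0x1bf (blk 55, set 7) → L1-HIT  vc=[]
11: 0x1b1 (blk 54, set 6) → MISS  vc=[]
12: 0xac (blk 21, set 5) → L1-HIT  vc=[]
13: 0xaa (blk 21, set 5) → L1-HIT  vc=[]
14: 0x75 (blk 14, set 6) → MISS  vc=[54]
15: 0xb4 (blk 22, set 6) → MISS  vc=[54, 14]
16: 0x72 (blk 14, set 6) → VC-HIT  vc=[54, 22]
17: 0x6c (blk 13, set 5) → MISS  vc=[54, 22, 21]
18: 0xae (blk 21, set 5) → VC-HIT  vc=[54, 22, 13]
19: 0x68 (blk 13, set 5) → VC-HIT  vc=[54, 22, 21]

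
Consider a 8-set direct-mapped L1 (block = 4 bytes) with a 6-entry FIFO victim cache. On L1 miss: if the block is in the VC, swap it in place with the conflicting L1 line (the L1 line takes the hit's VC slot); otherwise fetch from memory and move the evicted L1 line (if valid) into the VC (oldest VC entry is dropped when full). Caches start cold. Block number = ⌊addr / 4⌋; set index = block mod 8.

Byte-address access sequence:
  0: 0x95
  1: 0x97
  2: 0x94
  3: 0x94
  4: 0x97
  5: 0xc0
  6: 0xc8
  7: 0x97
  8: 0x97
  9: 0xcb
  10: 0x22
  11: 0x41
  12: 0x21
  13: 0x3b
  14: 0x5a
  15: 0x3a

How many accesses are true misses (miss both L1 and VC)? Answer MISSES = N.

  [0] addr=0x95 blk=37 s=5: MISS | VC []
  [1] addr=0x97 blk=37 s=5: L1-HIT | VC []
  [2] addr=0x94 blk=37 s=5: L1-HIT | VC []
  [3] addr=0x94 blk=37 s=5: L1-HIT | VC []
  [4] addr=0x97 blk=37 s=5: L1-HIT | VC []
  [5] addr=0xc0 blk=48 s=0: MISS | VC []
  [6] addr=0xc8 blk=50 s=2: MISS | VC []
  [7] addr=0x97 blk=37 s=5: L1-HIT | VC []
  [8] addr=0x97 blk=37 s=5: L1-HIT | VC []
  [9] addr=0xcb blk=50 s=2: L1-HIT | VC []
  [10] addr=0x22 blk=8 s=0: MISS | VC [48]
  [11] addr=0x41 blk=16 s=0: MISS | VC [48, 8]
  [12] addr=0x21 blk=8 s=0: VC-HIT | VC [48, 16]
  [13] addr=0x3b blk=14 s=6: MISS | VC [48, 16]
  [14] addr=0x5a blk=22 s=6: MISS | VC [48, 16, 14]
  [15] addr=0x3a blk=14 s=6: VC-HIT | VC [48, 16, 22]

MISSES = 7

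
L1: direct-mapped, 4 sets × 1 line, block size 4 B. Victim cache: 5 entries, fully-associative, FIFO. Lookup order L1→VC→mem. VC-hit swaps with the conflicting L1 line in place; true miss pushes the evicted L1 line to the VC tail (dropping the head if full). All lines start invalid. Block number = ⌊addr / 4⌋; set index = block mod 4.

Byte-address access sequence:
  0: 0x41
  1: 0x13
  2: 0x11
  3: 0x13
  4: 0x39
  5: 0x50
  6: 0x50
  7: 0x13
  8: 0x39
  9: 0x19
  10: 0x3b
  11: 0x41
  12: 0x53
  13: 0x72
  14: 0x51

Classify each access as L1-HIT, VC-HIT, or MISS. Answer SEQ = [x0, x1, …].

#0 0x41→b16/s0 MISS; vc=[]
#1 0x13→b4/s0 MISS; vc=[16]
#2 0x11→b4/s0 L1-HIT; vc=[16]
#3 0x13→b4/s0 L1-HIT; vc=[16]
#4 0x39→b14/s2 MISS; vc=[16]
#5 0x50→b20/s0 MISS; vc=[16,4]
#6 0x50→b20/s0 L1-HIT; vc=[16,4]
#7 0x13→b4/s0 VC-HIT; vc=[16,20]
#8 0x39→b14/s2 L1-HIT; vc=[16,20]
#9 0x19→b6/s2 MISS; vc=[16,20,14]
#10 0x3b→b14/s2 VC-HIT; vc=[16,20,6]
#11 0x41→b16/s0 VC-HIT; vc=[4,20,6]
#12 0x53→b20/s0 VC-HIT; vc=[4,16,6]
#13 0x72→b28/s0 MISS; vc=[4,16,6,20]
#14 0x51→b20/s0 VC-HIT; vc=[4,16,6,28]

SEQ = [MISS, MISS, L1-HIT, L1-HIT, MISS, MISS, L1-HIT, VC-HIT, L1-HIT, MISS, VC-HIT, VC-HIT, VC-HIT, MISS, VC-HIT]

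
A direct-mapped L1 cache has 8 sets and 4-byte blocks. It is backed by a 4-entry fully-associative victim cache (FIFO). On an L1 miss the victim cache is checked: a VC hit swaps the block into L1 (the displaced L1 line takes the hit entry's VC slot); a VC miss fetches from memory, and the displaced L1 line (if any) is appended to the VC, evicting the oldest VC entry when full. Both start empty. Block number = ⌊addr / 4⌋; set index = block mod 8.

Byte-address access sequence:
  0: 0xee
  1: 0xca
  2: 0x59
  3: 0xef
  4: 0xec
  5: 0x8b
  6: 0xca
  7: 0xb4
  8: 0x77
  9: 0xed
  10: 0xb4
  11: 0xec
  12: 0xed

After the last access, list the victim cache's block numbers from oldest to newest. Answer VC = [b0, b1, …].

#0 0xee→b59/s3 MISS; vc=[]
#1 0xca→b50/s2 MISS; vc=[]
#2 0x59→b22/s6 MISS; vc=[]
#3 0xef→b59/s3 L1-HIT; vc=[]
#4 0xec→b59/s3 L1-HIT; vc=[]
#5 0x8b→b34/s2 MISS; vc=[50]
#6 0xca→b50/s2 VC-HIT; vc=[34]
#7 0xb4→b45/s5 MISS; vc=[34]
#8 0x77→b29/s5 MISS; vc=[34,45]
#9 0xed→b59/s3 L1-HIT; vc=[34,45]
#10 0xb4→b45/s5 VC-HIT; vc=[34,29]
#11 0xec→b59/s3 L1-HIT; vc=[34,29]
#12 0xed→b59/s3 L1-HIT; vc=[34,29]

VC = [34, 29]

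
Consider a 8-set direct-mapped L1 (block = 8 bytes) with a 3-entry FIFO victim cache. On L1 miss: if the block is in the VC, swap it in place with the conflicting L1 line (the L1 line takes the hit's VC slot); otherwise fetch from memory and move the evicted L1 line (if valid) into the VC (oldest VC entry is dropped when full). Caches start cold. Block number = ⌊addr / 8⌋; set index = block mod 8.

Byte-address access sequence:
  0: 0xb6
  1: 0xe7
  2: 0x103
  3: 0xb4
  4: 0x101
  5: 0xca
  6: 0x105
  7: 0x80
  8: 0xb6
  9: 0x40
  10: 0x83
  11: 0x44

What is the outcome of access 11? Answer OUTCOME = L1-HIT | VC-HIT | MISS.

  [0] addr=0xb6 blk=22 s=6: MISS | VC []
  [1] addr=0xe7 blk=28 s=4: MISS | VC []
  [2] addr=0x103 blk=32 s=0: MISS | VC []
  [3] addr=0xb4 blk=22 s=6: L1-HIT | VC []
  [4] addr=0x101 blk=32 s=0: L1-HIT | VC []
  [5] addr=0xca blk=25 s=1: MISS | VC []
  [6] addr=0x105 blk=32 s=0: L1-HIT | VC []
  [7] addr=0x80 blk=16 s=0: MISS | VC [32]
  [8] addr=0xb6 blk=22 s=6: L1-HIT | VC [32]
  [9] addr=0x40 blk=8 s=0: MISS | VC [32, 16]
  [10] addr=0x83 blk=16 s=0: VC-HIT | VC [32, 8]
  [11] addr=0x44 blk=8 s=0: VC-HIT | VC [32, 16]

OUTCOME = VC-HIT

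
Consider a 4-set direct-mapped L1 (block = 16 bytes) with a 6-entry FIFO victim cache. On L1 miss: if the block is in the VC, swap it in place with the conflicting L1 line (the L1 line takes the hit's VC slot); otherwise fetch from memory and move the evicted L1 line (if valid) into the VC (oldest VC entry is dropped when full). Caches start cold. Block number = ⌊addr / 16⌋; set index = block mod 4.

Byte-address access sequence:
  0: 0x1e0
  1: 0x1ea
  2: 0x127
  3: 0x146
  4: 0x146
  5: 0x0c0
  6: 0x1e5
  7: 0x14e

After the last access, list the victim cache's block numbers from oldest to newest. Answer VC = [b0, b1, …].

#0 0x1e0→b30/s2 MISS; vc=[]
#1 0x1ea→b30/s2 L1-HIT; vc=[]
#2 0x127→b18/s2 MISS; vc=[30]
#3 0x146→b20/s0 MISS; vc=[30]
#4 0x146→b20/s0 L1-HIT; vc=[30]
#5 0xc0→b12/s0 MISS; vc=[30,20]
#6 0x1e5→b30/s2 VC-HIT; vc=[18,20]
#7 0x14e→b20/s0 VC-HIT; vc=[18,12]

VC = [18, 12]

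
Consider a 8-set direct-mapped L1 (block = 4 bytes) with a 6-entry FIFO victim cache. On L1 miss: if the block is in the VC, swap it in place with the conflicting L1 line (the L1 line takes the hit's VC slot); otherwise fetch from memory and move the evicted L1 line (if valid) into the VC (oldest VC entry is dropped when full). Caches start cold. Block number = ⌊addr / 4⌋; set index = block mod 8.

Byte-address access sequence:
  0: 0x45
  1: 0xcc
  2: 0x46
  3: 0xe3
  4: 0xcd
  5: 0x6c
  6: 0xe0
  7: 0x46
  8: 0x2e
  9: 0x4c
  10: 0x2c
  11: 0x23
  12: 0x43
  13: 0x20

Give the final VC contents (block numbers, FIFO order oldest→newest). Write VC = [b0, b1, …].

  [0] addr=0x45 blk=17 s=1: MISS | VC []
  [1] addr=0xcc blk=51 s=3: MISS | VC []
  [2] addr=0x46 blk=17 s=1: L1-HIT | VC []
  [3] addr=0xe3 blk=56 s=0: MISS | VC []
  [4] addr=0xcd blk=51 s=3: L1-HIT | VC []
  [5] addr=0x6c blk=27 s=3: MISS | VC [51]
  [6] addr=0xe0 blk=56 s=0: L1-HIT | VC [51]
  [7] addr=0x46 blk=17 s=1: L1-HIT | VC [51]
  [8] addr=0x2e blk=11 s=3: MISS | VC [51, 27]
  [9] addr=0x4c blk=19 s=3: MISS | VC [51, 27, 11]
  [10] addr=0x2c blk=11 s=3: VC-HIT | VC [51, 27, 19]
  [11] addr=0x23 blk=8 s=0: MISS | VC [51, 27, 19, 56]
  [12] addr=0x43 blk=16 s=0: MISS | VC [51, 27, 19, 56, 8]
  [13] addr=0x20 blk=8 s=0: VC-HIT | VC [51, 27, 19, 56, 16]

VC = [51, 27, 19, 56, 16]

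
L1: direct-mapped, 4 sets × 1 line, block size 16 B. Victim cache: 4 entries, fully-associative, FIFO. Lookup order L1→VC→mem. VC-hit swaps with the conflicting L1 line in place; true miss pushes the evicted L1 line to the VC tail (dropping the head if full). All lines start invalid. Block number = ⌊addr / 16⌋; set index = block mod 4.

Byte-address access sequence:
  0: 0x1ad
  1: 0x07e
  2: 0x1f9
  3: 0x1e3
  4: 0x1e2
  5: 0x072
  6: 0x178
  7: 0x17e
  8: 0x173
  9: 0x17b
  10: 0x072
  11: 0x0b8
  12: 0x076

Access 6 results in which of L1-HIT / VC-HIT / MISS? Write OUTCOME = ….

0: 0x1ad (blk 26, set 2) → MISS  vc=[]
1: 0x7e (blk 7, set 3) → MISS  vc=[]
2: 0x1f9 (blk 31, set 3) → MISS  vc=[7]
3: 0x1e3 (blk 30, set 2) → MISS  vc=[7, 26]
4: 0x1e2 (blk 30, set 2) → L1-HIT  vc=[7, 26]
5: 0x72 (blk 7, set 3) → VC-HIT  vc=[31, 26]
6: 0x178 (blk 23, set 3) → MISS  vc=[31, 26, 7]
7: 0x17e (blk 23, set 3) → L1-HIT  vc=[31, 26, 7]
8: 0x173 (blk 23, set 3) → L1-HIT  vc=[31, 26, 7]
9: 0x17b (blk 23, set 3) → L1-HIT  vc=[31, 26, 7]
10: 0x72 (blk 7, set 3) → VC-HIT  vc=[31, 26, 23]
11: 0xb8 (blk 11, set 3) → MISS  vc=[31, 26, 23, 7]
12: 0x76 (blk 7, set 3) → VC-HIT  vc=[31, 26, 23, 11]

OUTCOME = MISS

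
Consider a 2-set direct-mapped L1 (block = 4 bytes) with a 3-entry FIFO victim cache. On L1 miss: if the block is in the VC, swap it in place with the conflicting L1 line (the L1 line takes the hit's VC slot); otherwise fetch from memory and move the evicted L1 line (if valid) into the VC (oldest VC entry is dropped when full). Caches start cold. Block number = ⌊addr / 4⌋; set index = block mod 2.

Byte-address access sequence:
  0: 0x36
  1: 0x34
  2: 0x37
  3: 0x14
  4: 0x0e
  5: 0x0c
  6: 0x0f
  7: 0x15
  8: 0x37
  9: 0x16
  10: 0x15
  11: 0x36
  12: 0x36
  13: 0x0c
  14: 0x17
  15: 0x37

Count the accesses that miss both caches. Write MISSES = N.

  [0] addr=0x36 blk=13 s=1: MISS | VC []
  [1] addr=0x34 blk=13 s=1: L1-HIT | VC []
  [2] addr=0x37 blk=13 s=1: L1-HIT | VC []
  [3] addr=0x14 blk=5 s=1: MISS | VC [13]
  [4] addr=0xe blk=3 s=1: MISS | VC [13, 5]
  [5] addr=0xc blk=3 s=1: L1-HIT | VC [13, 5]
  [6] addr=0xf blk=3 s=1: L1-HIT | VC [13, 5]
  [7] addr=0x15 blk=5 s=1: VC-HIT | VC [13, 3]
  [8] addr=0x37 blk=13 s=1: VC-HIT | VC [5, 3]
  [9] addr=0x16 blk=5 s=1: VC-HIT | VC [13, 3]
  [10] addr=0x15 blk=5 s=1: L1-HIT | VC [13, 3]
  [11] addr=0x36 blk=13 s=1: VC-HIT | VC [5, 3]
  [12] addr=0x36 blk=13 s=1: L1-HIT | VC [5, 3]
  [13] addr=0xc blk=3 s=1: VC-HIT | VC [5, 13]
  [14] addr=0x17 blk=5 s=1: VC-HIT | VC [3, 13]
  [15] addr=0x37 blk=13 s=1: VC-HIT | VC [3, 5]

MISSES = 3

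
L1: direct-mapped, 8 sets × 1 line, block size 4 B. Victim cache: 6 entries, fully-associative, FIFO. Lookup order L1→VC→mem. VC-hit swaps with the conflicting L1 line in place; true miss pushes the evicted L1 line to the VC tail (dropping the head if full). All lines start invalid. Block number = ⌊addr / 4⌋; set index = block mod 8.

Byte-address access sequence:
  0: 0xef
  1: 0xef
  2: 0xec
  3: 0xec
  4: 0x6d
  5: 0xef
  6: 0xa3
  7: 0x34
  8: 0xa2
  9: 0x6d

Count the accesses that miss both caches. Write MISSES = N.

#0 0xef→b59/s3 MISS; vc=[]
#1 0xef→b59/s3 L1-HIT; vc=[]
#2 0xec→b59/s3 L1-HIT; vc=[]
#3 0xec→b59/s3 L1-HIT; vc=[]
#4 0x6d→b27/s3 MISS; vc=[59]
#5 0xef→b59/s3 VC-HIT; vc=[27]
#6 0xa3→b40/s0 MISS; vc=[27]
#7 0x34→b13/s5 MISS; vc=[27]
#8 0xa2→b40/s0 L1-HIT; vc=[27]
#9 0x6d→b27/s3 VC-HIT; vc=[59]

MISSES = 4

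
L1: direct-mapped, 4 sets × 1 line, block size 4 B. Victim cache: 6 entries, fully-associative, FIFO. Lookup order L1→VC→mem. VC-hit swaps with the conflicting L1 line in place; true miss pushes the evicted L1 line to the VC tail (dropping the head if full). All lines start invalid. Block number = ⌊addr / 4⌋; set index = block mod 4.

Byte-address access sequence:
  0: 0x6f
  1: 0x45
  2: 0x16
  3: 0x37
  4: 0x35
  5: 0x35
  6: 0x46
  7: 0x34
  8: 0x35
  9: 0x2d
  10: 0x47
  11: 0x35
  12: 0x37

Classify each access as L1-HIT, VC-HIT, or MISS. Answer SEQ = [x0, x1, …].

0: 0x6f (blk 27, set 3) → MISS  vc=[]
1: 0x45 (blk 17, set 1) → MISS  vc=[]
2: 0x16 (blk 5, set 1) → MISS  vc=[17]
3: 0x37 (blk 13, set 1) → MISS  vc=[17, 5]
4: 0x35 (blk 13, set 1) → L1-HIT  vc=[17, 5]
5: 0x35 (blk 13, set 1) → L1-HIT  vc=[17, 5]
6: 0x46 (blk 17, set 1) → VC-HIT  vc=[13, 5]
7: 0x34 (blk 13, set 1) → VC-HIT  vc=[17, 5]
8: 0x35 (blk 13, set 1) → L1-HIT  vc=[17, 5]
9: 0x2d (blk 11, set 3) → MISS  vc=[17, 5, 27]
10: 0x47 (blk 17, set 1) → VC-HIT  vc=[13, 5, 27]
11: 0x35 (blk 13, set 1) → VC-HIT  vc=[17, 5, 27]
12: 0x37 (blk 13, set 1) → L1-HIT  vc=[17, 5, 27]

SEQ = [MISS, MISS, MISS, MISS, L1-HIT, L1-HIT, VC-HIT, VC-HIT, L1-HIT, MISS, VC-HIT, VC-HIT, L1-HIT]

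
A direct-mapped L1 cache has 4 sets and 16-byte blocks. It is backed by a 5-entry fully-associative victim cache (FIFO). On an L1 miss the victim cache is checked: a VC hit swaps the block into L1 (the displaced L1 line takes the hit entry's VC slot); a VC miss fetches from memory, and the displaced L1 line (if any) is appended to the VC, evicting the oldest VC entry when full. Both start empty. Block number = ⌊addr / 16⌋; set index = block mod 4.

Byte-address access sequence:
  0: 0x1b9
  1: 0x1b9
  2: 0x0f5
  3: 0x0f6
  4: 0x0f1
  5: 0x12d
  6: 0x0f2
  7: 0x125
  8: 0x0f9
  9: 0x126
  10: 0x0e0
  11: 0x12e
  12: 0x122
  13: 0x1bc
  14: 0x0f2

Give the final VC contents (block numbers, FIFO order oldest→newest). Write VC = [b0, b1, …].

#0 0x1b9→b27/s3 MISS; vc=[]
#1 0x1b9→b27/s3 L1-HIT; vc=[]
#2 0xf5→b15/s3 MISS; vc=[27]
#3 0xf6→b15/s3 L1-HIT; vc=[27]
#4 0xf1→b15/s3 L1-HIT; vc=[27]
#5 0x12d→b18/s2 MISS; vc=[27]
#6 0xf2→b15/s3 L1-HIT; vc=[27]
#7 0x125→b18/s2 L1-HIT; vc=[27]
#8 0xf9→b15/s3 L1-HIT; vc=[27]
#9 0x126→b18/s2 L1-HIT; vc=[27]
#10 0xe0→b14/s2 MISS; vc=[27,18]
#11 0x12e→b18/s2 VC-HIT; vc=[27,14]
#12 0x122→b18/s2 L1-HIT; vc=[27,14]
#13 0x1bc→b27/s3 VC-HIT; vc=[15,14]
#14 0xf2→b15/s3 VC-HIT; vc=[27,14]

VC = [27, 14]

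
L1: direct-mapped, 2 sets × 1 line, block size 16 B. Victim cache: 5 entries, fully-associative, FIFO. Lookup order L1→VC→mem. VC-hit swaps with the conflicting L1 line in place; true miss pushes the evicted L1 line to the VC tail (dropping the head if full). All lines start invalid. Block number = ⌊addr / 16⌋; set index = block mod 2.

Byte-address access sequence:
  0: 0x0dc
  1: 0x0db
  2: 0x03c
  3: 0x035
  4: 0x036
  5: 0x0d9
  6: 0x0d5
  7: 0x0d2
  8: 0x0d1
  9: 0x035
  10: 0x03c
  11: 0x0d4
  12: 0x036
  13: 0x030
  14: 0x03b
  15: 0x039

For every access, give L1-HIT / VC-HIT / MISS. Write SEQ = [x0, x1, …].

SEQ = [MISS, L1-HIT, MISS, L1-HIT, L1-HIT, VC-HIT, L1-HIT, L1-HIT, L1-HIT, VC-HIT, L1-HIT, VC-HIT, VC-HIT, L1-HIT, L1-HIT, L1-HIT]

0: 0xdc (blk 13, set 1) → MISS  vc=[]
1: 0xdb (blk 13, set 1) → L1-HIT  vc=[]
2: 0x3c (blk 3, set 1) → MISS  vc=[13]
3: 0x35 (blk 3, set 1) → L1-HIT  vc=[13]
4: 0x36 (blk 3, set 1) → L1-HIT  vc=[13]
5: 0xd9 (blk 13, set 1) → VC-HIT  vc=[3]
6: 0xd5 (blk 13, set 1) → L1-HIT  vc=[3]
7: 0xd2 (blk 13, set 1) → L1-HIT  vc=[3]
8: 0xd1 (blk 13, set 1) → L1-HIT  vc=[3]
9: 0x35 (blk 3, set 1) → VC-HIT  vc=[13]
10: 0x3c (blk 3, set 1) → L1-HIT  vc=[13]
11: 0xd4 (blk 13, set 1) → VC-HIT  vc=[3]
12: 0x36 (blk 3, set 1) → VC-HIT  vc=[13]
13: 0x30 (blk 3, set 1) → L1-HIT  vc=[13]
14: 0x3b (blk 3, set 1) → L1-HIT  vc=[13]
15: 0x39 (blk 3, set 1) → L1-HIT  vc=[13]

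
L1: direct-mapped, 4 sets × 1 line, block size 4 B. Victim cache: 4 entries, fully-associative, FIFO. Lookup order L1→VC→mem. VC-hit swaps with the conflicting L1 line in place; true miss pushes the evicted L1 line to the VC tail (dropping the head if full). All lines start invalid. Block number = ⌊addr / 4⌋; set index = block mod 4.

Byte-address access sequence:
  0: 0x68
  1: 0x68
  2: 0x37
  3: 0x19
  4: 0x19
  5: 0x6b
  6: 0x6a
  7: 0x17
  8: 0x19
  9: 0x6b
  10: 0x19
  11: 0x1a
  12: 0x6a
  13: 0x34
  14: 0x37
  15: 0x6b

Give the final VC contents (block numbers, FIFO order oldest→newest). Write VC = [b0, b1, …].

VC = [6, 5]

  [0] addr=0x68 blk=26 s=2: MISS | VC []
  [1] addr=0x68 blk=26 s=2: L1-HIT | VC []
  [2] addr=0x37 blk=13 s=1: MISS | VC []
  [3] addr=0x19 blk=6 s=2: MISS | VC [26]
  [4] addr=0x19 blk=6 s=2: L1-HIT | VC [26]
  [5] addr=0x6b blk=26 s=2: VC-HIT | VC [6]
  [6] addr=0x6a blk=26 s=2: L1-HIT | VC [6]
  [7] addr=0x17 blk=5 s=1: MISS | VC [6, 13]
  [8] addr=0x19 blk=6 s=2: VC-HIT | VC [26, 13]
  [9] addr=0x6b blk=26 s=2: VC-HIT | VC [6, 13]
  [10] addr=0x19 blk=6 s=2: VC-HIT | VC [26, 13]
  [11] addr=0x1a blk=6 s=2: L1-HIT | VC [26, 13]
  [12] addr=0x6a blk=26 s=2: VC-HIT | VC [6, 13]
  [13] addr=0x34 blk=13 s=1: VC-HIT | VC [6, 5]
  [14] addr=0x37 blk=13 s=1: L1-HIT | VC [6, 5]
  [15] addr=0x6b blk=26 s=2: L1-HIT | VC [6, 5]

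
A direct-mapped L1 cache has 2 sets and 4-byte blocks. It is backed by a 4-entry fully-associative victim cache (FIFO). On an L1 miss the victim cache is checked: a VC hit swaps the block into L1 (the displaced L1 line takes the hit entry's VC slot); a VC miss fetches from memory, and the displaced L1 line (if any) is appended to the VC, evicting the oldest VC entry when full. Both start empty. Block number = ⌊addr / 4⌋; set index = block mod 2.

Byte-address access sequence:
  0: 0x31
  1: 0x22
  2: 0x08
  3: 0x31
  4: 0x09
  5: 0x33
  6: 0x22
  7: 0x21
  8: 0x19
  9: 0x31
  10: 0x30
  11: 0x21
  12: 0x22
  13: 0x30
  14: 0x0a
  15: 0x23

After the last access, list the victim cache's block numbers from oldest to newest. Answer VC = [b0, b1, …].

  [0] addr=0x31 blk=12 s=0: MISS | VC []
  [1] addr=0x22 blk=8 s=0: MISS | VC [12]
  [2] addr=0x8 blk=2 s=0: MISS | VC [12, 8]
  [3] addr=0x31 blk=12 s=0: VC-HIT | VC [2, 8]
  [4] addr=0x9 blk=2 s=0: VC-HIT | VC [12, 8]
  [5] addr=0x33 blk=12 s=0: VC-HIT | VC [2, 8]
  [6] addr=0x22 blk=8 s=0: VC-HIT | VC [2, 12]
  [7] addr=0x21 blk=8 s=0: L1-HIT | VC [2, 12]
  [8] addr=0x19 blk=6 s=0: MISS | VC [2, 12, 8]
  [9] addr=0x31 blk=12 s=0: VC-HIT | VC [2, 6, 8]
  [10] addr=0x30 blk=12 s=0: L1-HIT | VC [2, 6, 8]
  [11] addr=0x21 blk=8 s=0: VC-HIT | VC [2, 6, 12]
  [12] addr=0x22 blk=8 s=0: L1-HIT | VC [2, 6, 12]
  [13] addr=0x30 blk=12 s=0: VC-HIT | VC [2, 6, 8]
  [14] addr=0xa blk=2 s=0: VC-HIT | VC [12, 6, 8]
  [15] addr=0x23 blk=8 s=0: VC-HIT | VC [12, 6, 2]

VC = [12, 6, 2]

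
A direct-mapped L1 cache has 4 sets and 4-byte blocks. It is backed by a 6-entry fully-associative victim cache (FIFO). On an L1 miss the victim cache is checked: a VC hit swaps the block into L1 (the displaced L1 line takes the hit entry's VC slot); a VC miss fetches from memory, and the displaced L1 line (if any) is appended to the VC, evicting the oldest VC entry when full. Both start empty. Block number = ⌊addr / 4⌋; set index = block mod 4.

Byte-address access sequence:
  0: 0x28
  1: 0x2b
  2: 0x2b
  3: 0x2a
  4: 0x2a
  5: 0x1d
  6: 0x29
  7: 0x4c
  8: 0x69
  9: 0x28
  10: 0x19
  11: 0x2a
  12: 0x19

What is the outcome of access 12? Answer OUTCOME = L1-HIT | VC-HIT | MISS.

  [0] addr=0x28 blk=10 s=2: MISS | VC []
  [1] addr=0x2b blk=10 s=2: L1-HIT | VC []
  [2] addr=0x2b blk=10 s=2: L1-HIT | VC []
  [3] addr=0x2a blk=10 s=2: L1-HIT | VC []
  [4] addr=0x2a blk=10 s=2: L1-HIT | VC []
  [5] addr=0x1d blk=7 s=3: MISS | VC []
  [6] addr=0x29 blk=10 s=2: L1-HIT | VC []
  [7] addr=0x4c blk=19 s=3: MISS | VC [7]
  [8] addr=0x69 blk=26 s=2: MISS | VC [7, 10]
  [9] addr=0x28 blk=10 s=2: VC-HIT | VC [7, 26]
  [10] addr=0x19 blk=6 s=2: MISS | VC [7, 26, 10]
  [11] addr=0x2a blk=10 s=2: VC-HIT | VC [7, 26, 6]
  [12] addr=0x19 blk=6 s=2: VC-HIT | VC [7, 26, 10]

OUTCOME = VC-HIT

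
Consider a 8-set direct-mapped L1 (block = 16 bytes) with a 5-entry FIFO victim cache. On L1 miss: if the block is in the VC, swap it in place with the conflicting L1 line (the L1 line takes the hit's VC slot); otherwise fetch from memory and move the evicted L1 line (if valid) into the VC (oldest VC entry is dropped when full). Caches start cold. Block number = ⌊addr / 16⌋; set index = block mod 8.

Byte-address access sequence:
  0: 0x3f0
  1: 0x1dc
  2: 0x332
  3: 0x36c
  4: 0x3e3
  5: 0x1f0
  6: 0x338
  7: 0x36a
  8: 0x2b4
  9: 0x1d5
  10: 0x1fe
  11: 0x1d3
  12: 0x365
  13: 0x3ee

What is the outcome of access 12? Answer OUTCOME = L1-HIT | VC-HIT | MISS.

0: 0x3f0 (blk 63, set 7) → MISS  vc=[]
1: 0x1dc (blk 29, set 5) → MISS  vc=[]
2: 0x332 (blk 51, set 3) → MISS  vc=[]
3: 0x36c (blk 54, set 6) → MISS  vc=[]
4: 0x3e3 (blk 62, set 6) → MISS  vc=[54]
5: 0x1f0 (blk 31, set 7) → MISS  vc=[54, 63]
6: 0x338 (blk 51, set 3) → L1-HIT  vc=[54, 63]
7: 0x36a (blk 54, set 6) → VC-HIT  vc=[62, 63]
8: 0x2b4 (blk 43, set 3) → MISS  vc=[62, 63, 51]
9: 0x1d5 (blk 29, set 5) → L1-HIT  vc=[62, 63, 51]
10: 0x1fe (blk 31, set 7) → L1-HIT  vc=[62, 63, 51]
11: 0x1d3 (blk 29, set 5) → L1-HIT  vc=[62, 63, 51]
12: 0x365 (blk 54, set 6) → L1-HIT  vc=[62, 63, 51]
13: 0x3ee (blk 62, set 6) → VC-HIT  vc=[54, 63, 51]

OUTCOME = L1-HIT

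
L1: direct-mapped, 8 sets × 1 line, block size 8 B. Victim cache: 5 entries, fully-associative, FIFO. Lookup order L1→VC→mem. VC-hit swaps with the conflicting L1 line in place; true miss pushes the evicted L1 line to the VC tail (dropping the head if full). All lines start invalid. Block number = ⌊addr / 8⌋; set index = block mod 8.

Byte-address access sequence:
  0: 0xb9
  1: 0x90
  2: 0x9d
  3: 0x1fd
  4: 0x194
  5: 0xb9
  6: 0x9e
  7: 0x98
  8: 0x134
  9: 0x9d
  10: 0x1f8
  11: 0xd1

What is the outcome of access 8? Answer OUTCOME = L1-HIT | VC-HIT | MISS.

OUTCOME = MISS

#0 0xb9→b23/s7 MISS; vc=[]
#1 0x90→b18/s2 MISS; vc=[]
#2 0x9d→b19/s3 MISS; vc=[]
#3 0x1fd→b63/s7 MISS; vc=[23]
#4 0x194→b50/s2 MISS; vc=[23,18]
#5 0xb9→b23/s7 VC-HIT; vc=[63,18]
#6 0x9e→b19/s3 L1-HIT; vc=[63,18]
#7 0x98→b19/s3 L1-HIT; vc=[63,18]
#8 0x134→b38/s6 MISS; vc=[63,18]
#9 0x9d→b19/s3 L1-HIT; vc=[63,18]
#10 0x1f8→b63/s7 VC-HIT; vc=[23,18]
#11 0xd1→b26/s2 MISS; vc=[23,18,50]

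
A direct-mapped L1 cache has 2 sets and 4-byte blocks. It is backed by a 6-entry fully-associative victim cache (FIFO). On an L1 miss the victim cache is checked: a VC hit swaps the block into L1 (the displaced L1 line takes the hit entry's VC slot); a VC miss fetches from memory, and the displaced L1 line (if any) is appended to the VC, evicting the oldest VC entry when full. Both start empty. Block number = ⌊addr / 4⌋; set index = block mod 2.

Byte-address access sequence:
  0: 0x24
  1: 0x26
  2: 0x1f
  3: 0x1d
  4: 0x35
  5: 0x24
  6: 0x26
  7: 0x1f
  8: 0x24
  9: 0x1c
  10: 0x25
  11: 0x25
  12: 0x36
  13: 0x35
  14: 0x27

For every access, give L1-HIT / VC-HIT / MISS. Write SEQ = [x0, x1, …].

  [0] addr=0x24 blk=9 s=1: MISS | VC []
  [1] addr=0x26 blk=9 s=1: L1-HIT | VC []
  [2] addr=0x1f blk=7 s=1: MISS | VC [9]
  [3] addr=0x1d blk=7 s=1: L1-HIT | VC [9]
  [4] addr=0x35 blk=13 s=1: MISS | VC [9, 7]
  [5] addr=0x24 blk=9 s=1: VC-HIT | VC [13, 7]
  [6] addr=0x26 blk=9 s=1: L1-HIT | VC [13, 7]
  [7] addr=0x1f blk=7 s=1: VC-HIT | VC [13, 9]
  [8] addr=0x24 blk=9 s=1: VC-HIT | VC [13, 7]
  [9] addr=0x1c blk=7 s=1: VC-HIT | VC [13, 9]
  [10] addr=0x25 blk=9 s=1: VC-HIT | VC [13, 7]
  [11] addr=0x25 blk=9 s=1: L1-HIT | VC [13, 7]
  [12] addr=0x36 blk=13 s=1: VC-HIT | VC [9, 7]
  [13] addr=0x35 blk=13 s=1: L1-HIT | VC [9, 7]
  [14] addr=0x27 blk=9 s=1: VC-HIT | VC [13, 7]

SEQ = [MISS, L1-HIT, MISS, L1-HIT, MISS, VC-HIT, L1-HIT, VC-HIT, VC-HIT, VC-HIT, VC-HIT, L1-HIT, VC-HIT, L1-HIT, VC-HIT]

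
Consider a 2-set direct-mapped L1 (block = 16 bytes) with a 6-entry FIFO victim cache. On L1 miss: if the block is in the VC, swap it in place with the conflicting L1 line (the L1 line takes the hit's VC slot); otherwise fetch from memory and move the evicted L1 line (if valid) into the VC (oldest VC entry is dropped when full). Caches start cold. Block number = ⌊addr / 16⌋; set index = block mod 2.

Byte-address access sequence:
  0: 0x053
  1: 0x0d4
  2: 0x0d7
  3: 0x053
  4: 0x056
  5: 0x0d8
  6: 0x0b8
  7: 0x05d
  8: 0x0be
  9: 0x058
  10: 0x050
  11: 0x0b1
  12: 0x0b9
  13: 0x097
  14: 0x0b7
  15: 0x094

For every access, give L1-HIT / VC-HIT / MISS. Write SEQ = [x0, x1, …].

  [0] addr=0x53 blk=5 s=1: MISS | VC []
  [1] addr=0xd4 blk=13 s=1: MISS | VC [5]
  [2] addr=0xd7 blk=13 s=1: L1-HIT | VC [5]
  [3] addr=0x53 blk=5 s=1: VC-HIT | VC [13]
  [4] addr=0x56 blk=5 s=1: L1-HIT | VC [13]
  [5] addr=0xd8 blk=13 s=1: VC-HIT | VC [5]
  [6] addr=0xb8 blk=11 s=1: MISS | VC [5, 13]
  [7] addr=0x5d blk=5 s=1: VC-HIT | VC [11, 13]
  [8] addr=0xbe blk=11 s=1: VC-HIT | VC [5, 13]
  [9] addr=0x58 blk=5 s=1: VC-HIT | VC [11, 13]
  [10] addr=0x50 blk=5 s=1: L1-HIT | VC [11, 13]
  [11] addr=0xb1 blk=11 s=1: VC-HIT | VC [5, 13]
  [12] addr=0xb9 blk=11 s=1: L1-HIT | VC [5, 13]
  [13] addr=0x97 blk=9 s=1: MISS | VC [5, 13, 11]
  [14] addr=0xb7 blk=11 s=1: VC-HIT | VC [5, 13, 9]
  [15] addr=0x94 blk=9 s=1: VC-HIT | VC [5, 13, 11]

SEQ = [MISS, MISS, L1-HIT, VC-HIT, L1-HIT, VC-HIT, MISS, VC-HIT, VC-HIT, VC-HIT, L1-HIT, VC-HIT, L1-HIT, MISS, VC-HIT, VC-HIT]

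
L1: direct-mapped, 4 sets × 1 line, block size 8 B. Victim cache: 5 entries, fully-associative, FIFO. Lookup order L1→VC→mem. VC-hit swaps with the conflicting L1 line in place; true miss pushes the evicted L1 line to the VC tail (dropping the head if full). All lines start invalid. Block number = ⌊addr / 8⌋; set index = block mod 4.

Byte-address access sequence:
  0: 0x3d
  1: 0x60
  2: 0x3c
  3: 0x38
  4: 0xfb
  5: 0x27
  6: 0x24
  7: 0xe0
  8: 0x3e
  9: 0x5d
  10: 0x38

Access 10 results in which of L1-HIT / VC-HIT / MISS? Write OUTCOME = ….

#0 0x3d→b7/s3 MISS; vc=[]
#1 0x60→b12/s0 MISS; vc=[]
#2 0x3c→b7/s3 L1-HIT; vc=[]
#3 0x38→b7/s3 L1-HIT; vc=[]
#4 0xfb→b31/s3 MISS; vc=[7]
#5 0x27→b4/s0 MISS; vc=[7,12]
#6 0x24→b4/s0 L1-HIT; vc=[7,12]
#7 0xe0→b28/s0 MISS; vc=[7,12,4]
#8 0x3e→b7/s3 VC-HIT; vc=[31,12,4]
#9 0x5d→b11/s3 MISS; vc=[31,12,4,7]
#10 0x38→b7/s3 VC-HIT; vc=[31,12,4,11]

OUTCOME = VC-HIT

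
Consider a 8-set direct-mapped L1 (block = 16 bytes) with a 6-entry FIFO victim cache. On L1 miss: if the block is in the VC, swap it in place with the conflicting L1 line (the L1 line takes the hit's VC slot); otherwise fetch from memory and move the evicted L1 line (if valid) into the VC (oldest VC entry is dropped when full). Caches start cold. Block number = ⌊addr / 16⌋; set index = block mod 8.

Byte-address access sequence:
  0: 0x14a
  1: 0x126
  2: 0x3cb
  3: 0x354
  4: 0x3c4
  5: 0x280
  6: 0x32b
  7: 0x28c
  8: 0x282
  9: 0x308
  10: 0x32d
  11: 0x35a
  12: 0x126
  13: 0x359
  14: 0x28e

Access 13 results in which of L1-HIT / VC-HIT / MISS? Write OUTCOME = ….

#0 0x14a→b20/s4 MISS; vc=[]
#1 0x126→b18/s2 MISS; vc=[]
#2 0x3cb→b60/s4 MISS; vc=[20]
#3 0x354→b53/s5 MISS; vc=[20]
#4 0x3c4→b60/s4 L1-HIT; vc=[20]
#5 0x280→b40/s0 MISS; vc=[20]
#6 0x32b→b50/s2 MISS; vc=[20,18]
#7 0x28c→b40/s0 L1-HIT; vc=[20,18]
#8 0x282→b40/s0 L1-HIT; vc=[20,18]
#9 0x308→b48/s0 MISS; vc=[20,18,40]
#10 0x32d→b50/s2 L1-HIT; vc=[20,18,40]
#11 0x35a→b53/s5 L1-HIT; vc=[20,18,40]
#12 0x126→b18/s2 VC-HIT; vc=[20,50,40]
#13 0x359→b53/s5 L1-HIT; vc=[20,50,40]
#14 0x28e→b40/s0 VC-HIT; vc=[20,50,48]

OUTCOME = L1-HIT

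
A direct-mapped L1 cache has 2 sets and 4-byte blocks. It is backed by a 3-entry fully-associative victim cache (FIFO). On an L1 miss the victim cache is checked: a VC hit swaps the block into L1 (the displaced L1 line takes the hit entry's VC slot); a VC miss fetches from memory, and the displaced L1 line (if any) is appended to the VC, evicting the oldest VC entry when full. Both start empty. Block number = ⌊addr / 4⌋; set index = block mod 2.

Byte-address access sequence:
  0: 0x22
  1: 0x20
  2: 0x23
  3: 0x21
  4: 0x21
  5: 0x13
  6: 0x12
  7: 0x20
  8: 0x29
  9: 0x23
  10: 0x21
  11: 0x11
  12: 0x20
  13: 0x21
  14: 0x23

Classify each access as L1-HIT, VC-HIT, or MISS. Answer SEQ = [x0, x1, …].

0: 0x22 (blk 8, set 0) → MISS  vc=[]
1: 0x20 (blk 8, set 0) → L1-HIT  vc=[]
2: 0x23 (blk 8, set 0) → L1-HIT  vc=[]
3: 0x21 (blk 8, set 0) → L1-HIT  vc=[]
4: 0x21 (blk 8, set 0) → L1-HIT  vc=[]
5: 0x13 (blk 4, set 0) → MISS  vc=[8]
6: 0x12 (blk 4, set 0) → L1-HIT  vc=[8]
7: 0x20 (blk 8, set 0) → VC-HIT  vc=[4]
8: 0x29 (blk 10, set 0) → MISS  vc=[4, 8]
9: 0x23 (blk 8, set 0) → VC-HIT  vc=[4, 10]
10: 0x21 (blk 8, set 0) → L1-HIT  vc=[4, 10]
11: 0x11 (blk 4, set 0) → VC-HIT  vc=[8, 10]
12: 0x20 (blk 8, set 0) → VC-HIT  vc=[4, 10]
13: 0x21 (blk 8, set 0) → L1-HIT  vc=[4, 10]
14: 0x23 (blk 8, set 0) → L1-HIT  vc=[4, 10]

SEQ = [MISS, L1-HIT, L1-HIT, L1-HIT, L1-HIT, MISS, L1-HIT, VC-HIT, MISS, VC-HIT, L1-HIT, VC-HIT, VC-HIT, L1-HIT, L1-HIT]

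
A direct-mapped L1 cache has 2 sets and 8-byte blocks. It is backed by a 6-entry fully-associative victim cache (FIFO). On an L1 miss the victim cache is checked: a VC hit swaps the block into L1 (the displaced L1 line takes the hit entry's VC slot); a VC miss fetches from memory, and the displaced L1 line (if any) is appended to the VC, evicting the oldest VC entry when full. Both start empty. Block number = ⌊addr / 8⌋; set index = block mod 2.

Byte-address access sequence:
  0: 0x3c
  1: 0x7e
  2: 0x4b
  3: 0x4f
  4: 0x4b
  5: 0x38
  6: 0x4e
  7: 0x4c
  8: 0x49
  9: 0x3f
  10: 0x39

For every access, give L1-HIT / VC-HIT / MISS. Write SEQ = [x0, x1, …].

#0 0x3c→b7/s1 MISS; vc=[]
#1 0x7e→b15/s1 MISS; vc=[7]
#2 0x4b→b9/s1 MISS; vc=[7,15]
#3 0x4f→b9/s1 L1-HIT; vc=[7,15]
#4 0x4b→b9/s1 L1-HIT; vc=[7,15]
#5 0x38→b7/s1 VC-HIT; vc=[9,15]
#6 0x4e→b9/s1 VC-HIT; vc=[7,15]
#7 0x4c→b9/s1 L1-HIT; vc=[7,15]
#8 0x49→b9/s1 L1-HIT; vc=[7,15]
#9 0x3f→b7/s1 VC-HIT; vc=[9,15]
#10 0x39→b7/s1 L1-HIT; vc=[9,15]

SEQ = [MISS, MISS, MISS, L1-HIT, L1-HIT, VC-HIT, VC-HIT, L1-HIT, L1-HIT, VC-HIT, L1-HIT]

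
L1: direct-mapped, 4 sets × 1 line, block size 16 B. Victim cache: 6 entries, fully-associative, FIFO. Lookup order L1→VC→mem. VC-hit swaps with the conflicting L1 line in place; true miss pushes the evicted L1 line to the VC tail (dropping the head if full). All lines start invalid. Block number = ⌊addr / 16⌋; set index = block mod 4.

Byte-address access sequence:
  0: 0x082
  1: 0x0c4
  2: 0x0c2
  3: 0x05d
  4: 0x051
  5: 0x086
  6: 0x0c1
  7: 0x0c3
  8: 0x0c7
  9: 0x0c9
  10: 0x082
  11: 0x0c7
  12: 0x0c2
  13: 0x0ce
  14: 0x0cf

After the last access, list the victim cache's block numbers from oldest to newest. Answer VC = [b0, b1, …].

  [0] addr=0x82 blk=8 s=0: MISS | VC []
  [1] addr=0xc4 blk=12 s=0: MISS | VC [8]
  [2] addr=0xc2 blk=12 s=0: L1-HIT | VC [8]
  [3] addr=0x5d blk=5 s=1: MISS | VC [8]
  [4] addr=0x51 blk=5 s=1: L1-HIT | VC [8]
  [5] addr=0x86 blk=8 s=0: VC-HIT | VC [12]
  [6] addr=0xc1 blk=12 s=0: VC-HIT | VC [8]
  [7] addr=0xc3 blk=12 s=0: L1-HIT | VC [8]
  [8] addr=0xc7 blk=12 s=0: L1-HIT | VC [8]
  [9] addr=0xc9 blk=12 s=0: L1-HIT | VC [8]
  [10] addr=0x82 blk=8 s=0: VC-HIT | VC [12]
  [11] addr=0xc7 blk=12 s=0: VC-HIT | VC [8]
  [12] addr=0xc2 blk=12 s=0: L1-HIT | VC [8]
  [13] addr=0xce blk=12 s=0: L1-HIT | VC [8]
  [14] addr=0xcf blk=12 s=0: L1-HIT | VC [8]

VC = [8]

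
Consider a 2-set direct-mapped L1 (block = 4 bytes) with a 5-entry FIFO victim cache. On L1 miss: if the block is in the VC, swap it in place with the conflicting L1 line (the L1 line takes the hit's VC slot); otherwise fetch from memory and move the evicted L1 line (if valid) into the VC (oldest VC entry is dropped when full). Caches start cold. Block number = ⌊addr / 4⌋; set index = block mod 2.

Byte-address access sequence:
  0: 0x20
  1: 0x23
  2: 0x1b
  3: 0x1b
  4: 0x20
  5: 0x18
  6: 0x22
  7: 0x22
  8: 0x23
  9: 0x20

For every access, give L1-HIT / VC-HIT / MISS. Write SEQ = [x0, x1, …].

SEQ = [MISS, L1-HIT, MISS, L1-HIT, VC-HIT, VC-HIT, VC-HIT, L1-HIT, L1-HIT, L1-HIT]

  [0] addr=0x20 blk=8 s=0: MISS | VC []
  [1] addr=0x23 blk=8 s=0: L1-HIT | VC []
  [2] addr=0x1b blk=6 s=0: MISS | VC [8]
  [3] addr=0x1b blk=6 s=0: L1-HIT | VC [8]
  [4] addr=0x20 blk=8 s=0: VC-HIT | VC [6]
  [5] addr=0x18 blk=6 s=0: VC-HIT | VC [8]
  [6] addr=0x22 blk=8 s=0: VC-HIT | VC [6]
  [7] addr=0x22 blk=8 s=0: L1-HIT | VC [6]
  [8] addr=0x23 blk=8 s=0: L1-HIT | VC [6]
  [9] addr=0x20 blk=8 s=0: L1-HIT | VC [6]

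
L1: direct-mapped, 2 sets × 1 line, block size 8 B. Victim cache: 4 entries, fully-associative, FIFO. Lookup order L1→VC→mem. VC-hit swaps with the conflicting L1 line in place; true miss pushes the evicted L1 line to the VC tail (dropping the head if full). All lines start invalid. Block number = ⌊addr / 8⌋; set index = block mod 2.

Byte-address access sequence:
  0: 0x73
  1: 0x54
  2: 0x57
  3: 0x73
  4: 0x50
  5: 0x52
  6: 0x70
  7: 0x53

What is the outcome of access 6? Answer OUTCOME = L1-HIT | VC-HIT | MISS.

0: 0x73 (blk 14, set 0) → MISS  vc=[]
1: 0x54 (blk 10, set 0) → MISS  vc=[14]
2: 0x57 (blk 10, set 0) → L1-HIT  vc=[14]
3: 0x73 (blk 14, set 0) → VC-HIT  vc=[10]
4: 0x50 (blk 10, set 0) → VC-HIT  vc=[14]
5: 0x52 (blk 10, set 0) → L1-HIT  vc=[14]
6: 0x70 (blk 14, set 0) → VC-HIT  vc=[10]
7: 0x53 (blk 10, set 0) → VC-HIT  vc=[14]

OUTCOME = VC-HIT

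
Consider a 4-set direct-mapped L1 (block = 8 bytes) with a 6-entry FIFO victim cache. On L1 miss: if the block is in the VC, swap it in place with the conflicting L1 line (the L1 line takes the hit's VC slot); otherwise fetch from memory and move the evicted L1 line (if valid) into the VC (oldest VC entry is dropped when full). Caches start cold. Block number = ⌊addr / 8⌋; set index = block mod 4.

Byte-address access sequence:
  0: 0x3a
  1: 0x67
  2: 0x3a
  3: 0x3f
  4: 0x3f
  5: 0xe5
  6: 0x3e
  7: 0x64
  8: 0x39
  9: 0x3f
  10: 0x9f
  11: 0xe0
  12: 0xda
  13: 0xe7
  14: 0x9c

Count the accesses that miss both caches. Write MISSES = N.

0: 0x3a (blk 7, set 3) → MISS  vc=[]
1: 0x67 (blk 12, set 0) → MISS  vc=[]
2: 0x3a (blk 7, set 3) → L1-HIT  vc=[]
3: 0x3f (blk 7, set 3) → L1-HIT  vc=[]
4: 0x3f (blk 7, set 3) → L1-HIT  vc=[]
5: 0xe5 (blk 28, set 0) → MISS  vc=[12]
6: 0x3e (blk 7, set 3) → L1-HIT  vc=[12]
7: 0x64 (blk 12, set 0) → VC-HIT  vc=[28]
8: 0x39 (blk 7, set 3) → L1-HIT  vc=[28]
9: 0x3f (blk 7, set 3) → L1-HIT  vc=[28]
10: 0x9f (blk 19, set 3) → MISS  vc=[28, 7]
11: 0xe0 (blk 28, set 0) → VC-HIT  vc=[12, 7]
12: 0xda (blk 27, set 3) → MISS  vc=[12, 7, 19]
13: 0xe7 (blk 28, set 0) → L1-HIT  vc=[12, 7, 19]
14: 0x9c (blk 19, set 3) → VC-HIT  vc=[12, 7, 27]

MISSES = 5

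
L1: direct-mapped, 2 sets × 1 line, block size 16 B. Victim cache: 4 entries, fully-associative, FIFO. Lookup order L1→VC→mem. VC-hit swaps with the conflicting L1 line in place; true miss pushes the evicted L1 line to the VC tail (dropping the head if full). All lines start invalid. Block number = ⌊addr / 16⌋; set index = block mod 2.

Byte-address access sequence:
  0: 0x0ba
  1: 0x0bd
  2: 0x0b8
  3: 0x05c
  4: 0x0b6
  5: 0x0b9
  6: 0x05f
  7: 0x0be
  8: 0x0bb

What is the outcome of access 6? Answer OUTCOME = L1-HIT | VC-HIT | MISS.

#0 0xba→b11/s1 MISS; vc=[]
#1 0xbd→b11/s1 L1-HIT; vc=[]
#2 0xb8→b11/s1 L1-HIT; vc=[]
#3 0x5c→b5/s1 MISS; vc=[11]
#4 0xb6→b11/s1 VC-HIT; vc=[5]
#5 0xb9→b11/s1 L1-HIT; vc=[5]
#6 0x5f→b5/s1 VC-HIT; vc=[11]
#7 0xbe→b11/s1 VC-HIT; vc=[5]
#8 0xbb→b11/s1 L1-HIT; vc=[5]

OUTCOME = VC-HIT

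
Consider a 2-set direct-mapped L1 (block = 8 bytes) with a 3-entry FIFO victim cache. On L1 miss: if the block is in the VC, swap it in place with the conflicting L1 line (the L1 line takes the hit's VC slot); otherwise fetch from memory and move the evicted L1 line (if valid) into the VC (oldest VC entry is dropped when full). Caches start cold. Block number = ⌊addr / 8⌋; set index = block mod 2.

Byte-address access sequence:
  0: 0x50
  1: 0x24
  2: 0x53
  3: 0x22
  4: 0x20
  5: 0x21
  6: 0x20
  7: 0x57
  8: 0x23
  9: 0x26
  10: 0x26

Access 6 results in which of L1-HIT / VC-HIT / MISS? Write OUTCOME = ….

OUTCOME = L1-HIT

#0 0x50→b10/s0 MISS; vc=[]
#1 0x24→b4/s0 MISS; vc=[10]
#2 0x53→b10/s0 VC-HIT; vc=[4]
#3 0x22→b4/s0 VC-HIT; vc=[10]
#4 0x20→b4/s0 L1-HIT; vc=[10]
#5 0x21→b4/s0 L1-HIT; vc=[10]
#6 0x20→b4/s0 L1-HIT; vc=[10]
#7 0x57→b10/s0 VC-HIT; vc=[4]
#8 0x23→b4/s0 VC-HIT; vc=[10]
#9 0x26→b4/s0 L1-HIT; vc=[10]
#10 0x26→b4/s0 L1-HIT; vc=[10]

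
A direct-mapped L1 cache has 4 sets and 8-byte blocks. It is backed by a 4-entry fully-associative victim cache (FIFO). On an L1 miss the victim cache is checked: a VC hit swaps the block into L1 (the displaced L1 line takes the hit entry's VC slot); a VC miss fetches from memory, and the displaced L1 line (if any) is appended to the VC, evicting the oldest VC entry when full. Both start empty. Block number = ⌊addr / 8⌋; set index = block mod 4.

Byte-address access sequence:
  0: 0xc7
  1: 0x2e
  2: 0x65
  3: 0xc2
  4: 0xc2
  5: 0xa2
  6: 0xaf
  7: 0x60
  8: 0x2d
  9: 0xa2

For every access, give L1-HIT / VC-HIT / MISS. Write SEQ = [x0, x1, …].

#0 0xc7→b24/s0 MISS; vc=[]
#1 0x2e→b5/s1 MISS; vc=[]
#2 0x65→b12/s0 MISS; vc=[24]
#3 0xc2→b24/s0 VC-HIT; vc=[12]
#4 0xc2→b24/s0 L1-HIT; vc=[12]
#5 0xa2→b20/s0 MISS; vc=[12,24]
#6 0xaf→b21/s1 MISS; vc=[12,24,5]
#7 0x60→b12/s0 VC-HIT; vc=[20,24,5]
#8 0x2d→b5/s1 VC-HIT; vc=[20,24,21]
#9 0xa2→b20/s0 VC-HIT; vc=[12,24,21]

SEQ = [MISS, MISS, MISS, VC-HIT, L1-HIT, MISS, MISS, VC-HIT, VC-HIT, VC-HIT]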